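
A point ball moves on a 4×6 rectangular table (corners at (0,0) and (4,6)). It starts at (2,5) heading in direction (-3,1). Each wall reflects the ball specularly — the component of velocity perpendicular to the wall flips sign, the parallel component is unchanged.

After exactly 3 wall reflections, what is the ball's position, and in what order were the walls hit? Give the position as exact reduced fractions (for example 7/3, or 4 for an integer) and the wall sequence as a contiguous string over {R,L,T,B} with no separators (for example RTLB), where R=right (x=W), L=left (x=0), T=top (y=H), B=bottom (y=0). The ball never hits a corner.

1. t=2/3 → L at (0,17/3); v=(3,1)
2. t=1/3 → T at (1,6); v=(3,-1)
3. t=1 → R at (4,5); v=(-3,-1)

Final position: (4,5)
Wall sequence: LTR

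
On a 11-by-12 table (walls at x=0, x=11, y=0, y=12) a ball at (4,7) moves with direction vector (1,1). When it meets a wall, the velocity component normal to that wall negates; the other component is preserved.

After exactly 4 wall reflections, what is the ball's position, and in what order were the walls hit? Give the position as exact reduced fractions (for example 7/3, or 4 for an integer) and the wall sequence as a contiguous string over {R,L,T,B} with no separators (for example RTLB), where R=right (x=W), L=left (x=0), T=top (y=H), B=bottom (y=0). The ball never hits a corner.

Final position: (0,1)
Wall sequence: TRBL

1. t=5 → T at (9,12); v=(1,-1)
2. t=2 → R at (11,10); v=(-1,-1)
3. t=10 → B at (1,0); v=(-1,1)
4. t=1 → L at (0,1); v=(1,1)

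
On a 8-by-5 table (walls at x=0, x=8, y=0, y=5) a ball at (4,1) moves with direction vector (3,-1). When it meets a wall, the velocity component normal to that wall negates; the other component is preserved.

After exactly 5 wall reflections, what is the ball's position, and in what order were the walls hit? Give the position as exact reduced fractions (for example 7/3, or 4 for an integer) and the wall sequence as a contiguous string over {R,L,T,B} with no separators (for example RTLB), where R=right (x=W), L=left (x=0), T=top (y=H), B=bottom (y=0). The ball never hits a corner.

Final position: (8,13/3)
Wall sequence: BRLTR

1. t=1 → B at (7,0); v=(3,1)
2. t=1/3 → R at (8,1/3); v=(-3,1)
3. t=8/3 → L at (0,3); v=(3,1)
4. t=2 → T at (6,5); v=(3,-1)
5. t=2/3 → R at (8,13/3); v=(-3,-1)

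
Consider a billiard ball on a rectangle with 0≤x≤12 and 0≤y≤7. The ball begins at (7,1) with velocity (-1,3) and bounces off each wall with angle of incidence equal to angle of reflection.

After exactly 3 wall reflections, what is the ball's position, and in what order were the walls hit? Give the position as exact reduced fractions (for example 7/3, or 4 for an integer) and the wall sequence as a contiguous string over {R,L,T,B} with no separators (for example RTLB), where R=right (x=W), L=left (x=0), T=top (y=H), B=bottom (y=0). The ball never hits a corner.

1. t=2 → T at (5,7); v=(-1,-3)
2. t=7/3 → B at (8/3,0); v=(-1,3)
3. t=7/3 → T at (1/3,7); v=(-1,-3)

Final position: (1/3,7)
Wall sequence: TBT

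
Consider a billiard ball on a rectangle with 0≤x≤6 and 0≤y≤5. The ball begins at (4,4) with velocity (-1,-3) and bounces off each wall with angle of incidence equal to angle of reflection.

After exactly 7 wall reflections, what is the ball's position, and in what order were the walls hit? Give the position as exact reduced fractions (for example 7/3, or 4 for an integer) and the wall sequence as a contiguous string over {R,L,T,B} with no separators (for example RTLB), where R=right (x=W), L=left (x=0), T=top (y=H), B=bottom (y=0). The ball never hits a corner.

Final position: (17/3,5)
Wall sequence: BTLBTBT

1. t=4/3 → B at (8/3,0); v=(-1,3)
2. t=5/3 → T at (1,5); v=(-1,-3)
3. t=1 → L at (0,2); v=(1,-3)
4. t=2/3 → B at (2/3,0); v=(1,3)
5. t=5/3 → T at (7/3,5); v=(1,-3)
6. t=5/3 → B at (4,0); v=(1,3)
7. t=5/3 → T at (17/3,5); v=(1,-3)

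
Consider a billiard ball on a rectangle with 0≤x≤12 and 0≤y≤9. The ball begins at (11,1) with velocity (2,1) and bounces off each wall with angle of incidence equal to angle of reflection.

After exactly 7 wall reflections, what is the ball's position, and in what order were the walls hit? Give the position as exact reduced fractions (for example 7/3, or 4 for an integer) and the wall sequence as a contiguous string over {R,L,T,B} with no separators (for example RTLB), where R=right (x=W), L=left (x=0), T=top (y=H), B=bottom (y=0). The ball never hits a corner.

1. t=1/2 → R at (12,3/2); v=(-2,1)
2. t=6 → L at (0,15/2); v=(2,1)
3. t=3/2 → T at (3,9); v=(2,-1)
4. t=9/2 → R at (12,9/2); v=(-2,-1)
5. t=9/2 → B at (3,0); v=(-2,1)
6. t=3/2 → L at (0,3/2); v=(2,1)
7. t=6 → R at (12,15/2); v=(-2,1)

Final position: (12,15/2)
Wall sequence: RLTRBLR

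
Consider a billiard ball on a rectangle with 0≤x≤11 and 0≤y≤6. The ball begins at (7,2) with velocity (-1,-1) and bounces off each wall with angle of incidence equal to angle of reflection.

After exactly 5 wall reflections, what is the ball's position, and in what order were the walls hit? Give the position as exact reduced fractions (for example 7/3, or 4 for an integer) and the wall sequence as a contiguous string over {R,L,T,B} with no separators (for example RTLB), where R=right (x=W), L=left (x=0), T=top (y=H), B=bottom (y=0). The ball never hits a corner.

Final position: (11,4)
Wall sequence: BLTBR

1. t=2 → B at (5,0); v=(-1,1)
2. t=5 → L at (0,5); v=(1,1)
3. t=1 → T at (1,6); v=(1,-1)
4. t=6 → B at (7,0); v=(1,1)
5. t=4 → R at (11,4); v=(-1,1)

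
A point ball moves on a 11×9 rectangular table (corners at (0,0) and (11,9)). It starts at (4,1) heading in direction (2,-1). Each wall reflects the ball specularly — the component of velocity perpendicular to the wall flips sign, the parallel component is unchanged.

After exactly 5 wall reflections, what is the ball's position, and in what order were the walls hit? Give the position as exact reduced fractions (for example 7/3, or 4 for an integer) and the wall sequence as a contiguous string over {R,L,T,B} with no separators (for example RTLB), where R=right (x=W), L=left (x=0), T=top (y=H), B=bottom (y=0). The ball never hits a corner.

Final position: (11,9/2)
Wall sequence: BRLTR

1. t=1 → B at (6,0); v=(2,1)
2. t=5/2 → R at (11,5/2); v=(-2,1)
3. t=11/2 → L at (0,8); v=(2,1)
4. t=1 → T at (2,9); v=(2,-1)
5. t=9/2 → R at (11,9/2); v=(-2,-1)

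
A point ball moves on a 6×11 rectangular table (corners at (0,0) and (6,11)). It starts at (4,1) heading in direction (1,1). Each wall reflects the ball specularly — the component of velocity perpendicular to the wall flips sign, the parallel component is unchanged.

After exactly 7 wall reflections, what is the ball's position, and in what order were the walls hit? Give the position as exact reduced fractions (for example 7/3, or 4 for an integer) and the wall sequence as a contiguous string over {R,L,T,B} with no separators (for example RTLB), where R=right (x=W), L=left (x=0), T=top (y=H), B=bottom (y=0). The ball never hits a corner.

1. t=2 → R at (6,3); v=(-1,1)
2. t=6 → L at (0,9); v=(1,1)
3. t=2 → T at (2,11); v=(1,-1)
4. t=4 → R at (6,7); v=(-1,-1)
5. t=6 → L at (0,1); v=(1,-1)
6. t=1 → B at (1,0); v=(1,1)
7. t=5 → R at (6,5); v=(-1,1)

Final position: (6,5)
Wall sequence: RLTRLBR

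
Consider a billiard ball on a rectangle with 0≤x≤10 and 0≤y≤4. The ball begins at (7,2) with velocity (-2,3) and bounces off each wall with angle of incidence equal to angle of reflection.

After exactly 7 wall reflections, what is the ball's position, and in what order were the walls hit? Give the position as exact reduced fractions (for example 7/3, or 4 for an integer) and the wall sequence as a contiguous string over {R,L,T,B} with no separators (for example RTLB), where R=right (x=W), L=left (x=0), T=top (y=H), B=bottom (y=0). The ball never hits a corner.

1. t=2/3 → T at (17/3,4); v=(-2,-3)
2. t=4/3 → B at (3,0); v=(-2,3)
3. t=4/3 → T at (1/3,4); v=(-2,-3)
4. t=1/6 → L at (0,7/2); v=(2,-3)
5. t=7/6 → B at (7/3,0); v=(2,3)
6. t=4/3 → T at (5,4); v=(2,-3)
7. t=4/3 → B at (23/3,0); v=(2,3)

Final position: (23/3,0)
Wall sequence: TBTLBTB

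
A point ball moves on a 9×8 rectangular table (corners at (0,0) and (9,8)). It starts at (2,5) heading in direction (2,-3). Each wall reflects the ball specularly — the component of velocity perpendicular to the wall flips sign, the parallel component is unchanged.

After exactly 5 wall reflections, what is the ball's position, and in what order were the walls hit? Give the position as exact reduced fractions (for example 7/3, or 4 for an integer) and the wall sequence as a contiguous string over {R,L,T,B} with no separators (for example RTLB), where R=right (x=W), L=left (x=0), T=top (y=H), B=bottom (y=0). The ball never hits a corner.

Final position: (0,3)
Wall sequence: BRTBL

1. t=5/3 → B at (16/3,0); v=(2,3)
2. t=11/6 → R at (9,11/2); v=(-2,3)
3. t=5/6 → T at (22/3,8); v=(-2,-3)
4. t=8/3 → B at (2,0); v=(-2,3)
5. t=1 → L at (0,3); v=(2,3)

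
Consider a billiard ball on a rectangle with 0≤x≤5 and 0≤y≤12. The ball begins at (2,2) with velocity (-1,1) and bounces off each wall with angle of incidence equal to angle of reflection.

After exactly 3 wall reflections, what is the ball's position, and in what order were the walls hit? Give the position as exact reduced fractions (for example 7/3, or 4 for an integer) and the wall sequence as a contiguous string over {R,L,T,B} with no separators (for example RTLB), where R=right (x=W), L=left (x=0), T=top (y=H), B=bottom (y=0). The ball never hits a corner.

Final position: (2,12)
Wall sequence: LRT

1. t=2 → L at (0,4); v=(1,1)
2. t=5 → R at (5,9); v=(-1,1)
3. t=3 → T at (2,12); v=(-1,-1)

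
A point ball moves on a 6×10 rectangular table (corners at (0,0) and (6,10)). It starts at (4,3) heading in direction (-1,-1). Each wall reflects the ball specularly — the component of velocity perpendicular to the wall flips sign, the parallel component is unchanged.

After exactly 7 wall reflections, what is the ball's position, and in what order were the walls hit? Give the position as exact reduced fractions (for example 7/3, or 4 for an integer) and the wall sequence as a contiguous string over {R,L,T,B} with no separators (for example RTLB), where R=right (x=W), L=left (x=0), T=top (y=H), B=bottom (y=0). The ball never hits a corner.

Final position: (5,0)
Wall sequence: BLRTLRB

1. t=3 → B at (1,0); v=(-1,1)
2. t=1 → L at (0,1); v=(1,1)
3. t=6 → R at (6,7); v=(-1,1)
4. t=3 → T at (3,10); v=(-1,-1)
5. t=3 → L at (0,7); v=(1,-1)
6. t=6 → R at (6,1); v=(-1,-1)
7. t=1 → B at (5,0); v=(-1,1)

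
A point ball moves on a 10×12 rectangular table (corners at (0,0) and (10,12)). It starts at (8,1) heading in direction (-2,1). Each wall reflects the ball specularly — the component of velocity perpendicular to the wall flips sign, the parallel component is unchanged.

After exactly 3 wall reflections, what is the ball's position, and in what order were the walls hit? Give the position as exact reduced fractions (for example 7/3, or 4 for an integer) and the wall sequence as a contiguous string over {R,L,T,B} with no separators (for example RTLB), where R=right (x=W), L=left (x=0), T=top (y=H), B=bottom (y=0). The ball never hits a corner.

Final position: (6,12)
Wall sequence: LRT

1. t=4 → L at (0,5); v=(2,1)
2. t=5 → R at (10,10); v=(-2,1)
3. t=2 → T at (6,12); v=(-2,-1)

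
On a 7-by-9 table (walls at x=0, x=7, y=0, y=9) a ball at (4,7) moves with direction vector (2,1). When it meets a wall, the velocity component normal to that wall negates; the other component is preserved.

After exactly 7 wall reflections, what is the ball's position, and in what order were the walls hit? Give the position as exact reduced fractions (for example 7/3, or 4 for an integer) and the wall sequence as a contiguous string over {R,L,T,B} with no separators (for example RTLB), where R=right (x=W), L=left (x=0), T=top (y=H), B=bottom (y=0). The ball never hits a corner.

1. t=3/2 → R at (7,17/2); v=(-2,1)
2. t=1/2 → T at (6,9); v=(-2,-1)
3. t=3 → L at (0,6); v=(2,-1)
4. t=7/2 → R at (7,5/2); v=(-2,-1)
5. t=5/2 → B at (2,0); v=(-2,1)
6. t=1 → L at (0,1); v=(2,1)
7. t=7/2 → R at (7,9/2); v=(-2,1)

Final position: (7,9/2)
Wall sequence: RTLRBLR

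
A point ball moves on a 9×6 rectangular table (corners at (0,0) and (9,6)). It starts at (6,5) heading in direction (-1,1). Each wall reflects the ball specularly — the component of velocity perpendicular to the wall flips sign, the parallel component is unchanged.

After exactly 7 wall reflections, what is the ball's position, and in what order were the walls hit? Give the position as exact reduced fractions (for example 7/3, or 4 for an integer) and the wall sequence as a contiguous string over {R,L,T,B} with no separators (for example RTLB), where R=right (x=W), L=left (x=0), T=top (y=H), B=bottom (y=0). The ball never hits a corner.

Final position: (0,5)
Wall sequence: TLBTRBL

1. t=1 → T at (5,6); v=(-1,-1)
2. t=5 → L at (0,1); v=(1,-1)
3. t=1 → B at (1,0); v=(1,1)
4. t=6 → T at (7,6); v=(1,-1)
5. t=2 → R at (9,4); v=(-1,-1)
6. t=4 → B at (5,0); v=(-1,1)
7. t=5 → L at (0,5); v=(1,1)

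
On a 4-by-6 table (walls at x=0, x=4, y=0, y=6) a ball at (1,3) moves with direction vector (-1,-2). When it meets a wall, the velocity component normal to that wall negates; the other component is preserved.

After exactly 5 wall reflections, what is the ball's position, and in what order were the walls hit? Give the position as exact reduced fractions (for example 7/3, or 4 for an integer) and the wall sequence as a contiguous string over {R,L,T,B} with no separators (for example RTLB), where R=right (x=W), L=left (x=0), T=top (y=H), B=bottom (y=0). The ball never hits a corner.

Final position: (3/2,0)
Wall sequence: LBTRB

1. t=1 → L at (0,1); v=(1,-2)
2. t=1/2 → B at (1/2,0); v=(1,2)
3. t=3 → T at (7/2,6); v=(1,-2)
4. t=1/2 → R at (4,5); v=(-1,-2)
5. t=5/2 → B at (3/2,0); v=(-1,2)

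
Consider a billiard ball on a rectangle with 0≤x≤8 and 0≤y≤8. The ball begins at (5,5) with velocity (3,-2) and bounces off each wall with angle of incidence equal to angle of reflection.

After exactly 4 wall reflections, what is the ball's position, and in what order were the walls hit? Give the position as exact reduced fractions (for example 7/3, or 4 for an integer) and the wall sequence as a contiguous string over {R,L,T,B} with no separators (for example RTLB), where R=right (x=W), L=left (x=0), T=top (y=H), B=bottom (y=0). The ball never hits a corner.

Final position: (8,23/3)
Wall sequence: RBLR

1. t=1 → R at (8,3); v=(-3,-2)
2. t=3/2 → B at (7/2,0); v=(-3,2)
3. t=7/6 → L at (0,7/3); v=(3,2)
4. t=8/3 → R at (8,23/3); v=(-3,2)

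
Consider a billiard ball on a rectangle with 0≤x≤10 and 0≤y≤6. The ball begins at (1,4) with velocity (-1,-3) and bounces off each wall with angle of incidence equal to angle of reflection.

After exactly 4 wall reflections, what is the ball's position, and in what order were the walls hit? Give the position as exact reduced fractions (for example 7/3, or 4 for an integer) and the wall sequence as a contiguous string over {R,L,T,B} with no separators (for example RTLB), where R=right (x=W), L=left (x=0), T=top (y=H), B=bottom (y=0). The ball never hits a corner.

1. t=1 → L at (0,1); v=(1,-3)
2. t=1/3 → B at (1/3,0); v=(1,3)
3. t=2 → T at (7/3,6); v=(1,-3)
4. t=2 → B at (13/3,0); v=(1,3)

Final position: (13/3,0)
Wall sequence: LBTB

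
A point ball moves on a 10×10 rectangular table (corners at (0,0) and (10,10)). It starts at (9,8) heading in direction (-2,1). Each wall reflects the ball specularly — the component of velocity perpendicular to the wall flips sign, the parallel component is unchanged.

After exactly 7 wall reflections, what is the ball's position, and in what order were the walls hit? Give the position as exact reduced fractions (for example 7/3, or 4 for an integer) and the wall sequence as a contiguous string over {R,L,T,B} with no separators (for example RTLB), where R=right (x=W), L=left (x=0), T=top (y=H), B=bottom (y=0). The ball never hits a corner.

Final position: (5,10)
Wall sequence: TLRBLRT

1. t=2 → T at (5,10); v=(-2,-1)
2. t=5/2 → L at (0,15/2); v=(2,-1)
3. t=5 → R at (10,5/2); v=(-2,-1)
4. t=5/2 → B at (5,0); v=(-2,1)
5. t=5/2 → L at (0,5/2); v=(2,1)
6. t=5 → R at (10,15/2); v=(-2,1)
7. t=5/2 → T at (5,10); v=(-2,-1)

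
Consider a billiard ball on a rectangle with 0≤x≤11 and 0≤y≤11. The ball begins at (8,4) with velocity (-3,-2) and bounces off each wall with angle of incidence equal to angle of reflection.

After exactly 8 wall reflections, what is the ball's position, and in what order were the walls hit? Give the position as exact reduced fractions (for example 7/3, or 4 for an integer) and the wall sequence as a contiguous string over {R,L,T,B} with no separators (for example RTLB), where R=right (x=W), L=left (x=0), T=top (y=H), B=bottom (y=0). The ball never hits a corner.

1. t=2 → B at (2,0); v=(-3,2)
2. t=2/3 → L at (0,4/3); v=(3,2)
3. t=11/3 → R at (11,26/3); v=(-3,2)
4. t=7/6 → T at (15/2,11); v=(-3,-2)
5. t=5/2 → L at (0,6); v=(3,-2)
6. t=3 → B at (9,0); v=(3,2)
7. t=2/3 → R at (11,4/3); v=(-3,2)
8. t=11/3 → L at (0,26/3); v=(3,2)

Final position: (0,26/3)
Wall sequence: BLRTLBRL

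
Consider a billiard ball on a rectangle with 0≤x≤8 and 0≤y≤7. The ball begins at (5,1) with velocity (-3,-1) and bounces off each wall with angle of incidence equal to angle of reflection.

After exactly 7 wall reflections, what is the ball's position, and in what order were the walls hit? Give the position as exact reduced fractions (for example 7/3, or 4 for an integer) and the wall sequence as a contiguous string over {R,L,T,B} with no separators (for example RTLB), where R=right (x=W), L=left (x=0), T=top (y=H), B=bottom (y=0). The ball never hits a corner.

Final position: (0,8/3)
Wall sequence: BLRLTRL

1. t=1 → B at (2,0); v=(-3,1)
2. t=2/3 → L at (0,2/3); v=(3,1)
3. t=8/3 → R at (8,10/3); v=(-3,1)
4. t=8/3 → L at (0,6); v=(3,1)
5. t=1 → T at (3,7); v=(3,-1)
6. t=5/3 → R at (8,16/3); v=(-3,-1)
7. t=8/3 → L at (0,8/3); v=(3,-1)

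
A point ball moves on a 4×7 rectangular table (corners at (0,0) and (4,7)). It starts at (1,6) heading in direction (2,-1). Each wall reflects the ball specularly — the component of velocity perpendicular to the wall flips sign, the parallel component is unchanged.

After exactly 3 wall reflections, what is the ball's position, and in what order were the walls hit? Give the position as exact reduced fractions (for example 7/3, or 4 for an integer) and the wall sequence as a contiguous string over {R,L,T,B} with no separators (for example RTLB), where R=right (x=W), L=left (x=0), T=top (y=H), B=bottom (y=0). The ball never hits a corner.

1. t=3/2 → R at (4,9/2); v=(-2,-1)
2. t=2 → L at (0,5/2); v=(2,-1)
3. t=2 → R at (4,1/2); v=(-2,-1)

Final position: (4,1/2)
Wall sequence: RLR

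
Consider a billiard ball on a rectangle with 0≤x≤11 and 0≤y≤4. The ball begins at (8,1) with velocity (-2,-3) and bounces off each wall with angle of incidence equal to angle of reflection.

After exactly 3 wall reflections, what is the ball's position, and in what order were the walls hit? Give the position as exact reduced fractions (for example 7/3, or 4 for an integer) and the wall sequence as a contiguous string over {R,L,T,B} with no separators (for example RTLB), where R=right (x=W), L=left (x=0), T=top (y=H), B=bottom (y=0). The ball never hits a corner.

1. t=1/3 → B at (22/3,0); v=(-2,3)
2. t=4/3 → T at (14/3,4); v=(-2,-3)
3. t=4/3 → B at (2,0); v=(-2,3)

Final position: (2,0)
Wall sequence: BTB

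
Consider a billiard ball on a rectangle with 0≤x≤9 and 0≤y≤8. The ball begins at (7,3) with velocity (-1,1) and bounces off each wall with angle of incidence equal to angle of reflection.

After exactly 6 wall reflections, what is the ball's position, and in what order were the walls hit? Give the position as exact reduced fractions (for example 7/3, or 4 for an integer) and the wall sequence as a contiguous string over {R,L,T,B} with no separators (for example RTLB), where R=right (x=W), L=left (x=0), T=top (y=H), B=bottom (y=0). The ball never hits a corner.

Final position: (0,4)
Wall sequence: TLBRTL

1. t=5 → T at (2,8); v=(-1,-1)
2. t=2 → L at (0,6); v=(1,-1)
3. t=6 → B at (6,0); v=(1,1)
4. t=3 → R at (9,3); v=(-1,1)
5. t=5 → T at (4,8); v=(-1,-1)
6. t=4 → L at (0,4); v=(1,-1)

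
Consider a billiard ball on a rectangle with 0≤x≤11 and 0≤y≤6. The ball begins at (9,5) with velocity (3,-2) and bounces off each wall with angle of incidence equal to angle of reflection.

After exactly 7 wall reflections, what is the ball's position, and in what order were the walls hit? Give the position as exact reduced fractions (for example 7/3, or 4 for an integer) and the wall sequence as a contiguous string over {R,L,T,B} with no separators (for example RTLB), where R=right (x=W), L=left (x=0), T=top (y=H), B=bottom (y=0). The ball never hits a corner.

1. t=2/3 → R at (11,11/3); v=(-3,-2)
2. t=11/6 → B at (11/2,0); v=(-3,2)
3. t=11/6 → L at (0,11/3); v=(3,2)
4. t=7/6 → T at (7/2,6); v=(3,-2)
5. t=5/2 → R at (11,1); v=(-3,-2)
6. t=1/2 → B at (19/2,0); v=(-3,2)
7. t=3 → T at (1/2,6); v=(-3,-2)

Final position: (1/2,6)
Wall sequence: RBLTRBT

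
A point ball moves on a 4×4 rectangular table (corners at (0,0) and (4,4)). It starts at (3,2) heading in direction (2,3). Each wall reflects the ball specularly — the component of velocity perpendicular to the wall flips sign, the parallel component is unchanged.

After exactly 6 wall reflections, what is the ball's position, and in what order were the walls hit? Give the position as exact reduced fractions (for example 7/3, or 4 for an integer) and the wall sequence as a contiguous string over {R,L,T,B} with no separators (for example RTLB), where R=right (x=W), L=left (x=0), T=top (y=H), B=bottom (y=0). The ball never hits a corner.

1. t=1/2 → R at (4,7/2); v=(-2,3)
2. t=1/6 → T at (11/3,4); v=(-2,-3)
3. t=4/3 → B at (1,0); v=(-2,3)
4. t=1/2 → L at (0,3/2); v=(2,3)
5. t=5/6 → T at (5/3,4); v=(2,-3)
6. t=7/6 → R at (4,1/2); v=(-2,-3)

Final position: (4,1/2)
Wall sequence: RTBLTR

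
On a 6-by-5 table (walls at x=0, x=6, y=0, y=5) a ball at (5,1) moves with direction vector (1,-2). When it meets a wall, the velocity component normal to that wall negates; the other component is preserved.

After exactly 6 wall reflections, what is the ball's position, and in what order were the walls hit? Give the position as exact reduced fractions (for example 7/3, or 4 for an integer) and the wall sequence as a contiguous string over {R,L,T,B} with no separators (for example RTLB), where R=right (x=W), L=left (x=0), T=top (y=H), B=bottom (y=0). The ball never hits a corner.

1. t=1/2 → B at (11/2,0); v=(1,2)
2. t=1/2 → R at (6,1); v=(-1,2)
3. t=2 → T at (4,5); v=(-1,-2)
4. t=5/2 → B at (3/2,0); v=(-1,2)
5. t=3/2 → L at (0,3); v=(1,2)
6. t=1 → T at (1,5); v=(1,-2)

Final position: (1,5)
Wall sequence: BRTBLT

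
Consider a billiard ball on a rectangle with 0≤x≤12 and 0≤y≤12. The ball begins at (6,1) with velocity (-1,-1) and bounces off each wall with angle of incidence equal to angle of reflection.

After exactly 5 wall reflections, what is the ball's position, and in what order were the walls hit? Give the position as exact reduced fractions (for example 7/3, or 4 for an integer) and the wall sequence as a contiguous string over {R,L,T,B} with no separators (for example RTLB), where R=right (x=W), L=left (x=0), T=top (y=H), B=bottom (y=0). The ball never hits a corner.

Final position: (5,0)
Wall sequence: BLTRB

1. t=1 → B at (5,0); v=(-1,1)
2. t=5 → L at (0,5); v=(1,1)
3. t=7 → T at (7,12); v=(1,-1)
4. t=5 → R at (12,7); v=(-1,-1)
5. t=7 → B at (5,0); v=(-1,1)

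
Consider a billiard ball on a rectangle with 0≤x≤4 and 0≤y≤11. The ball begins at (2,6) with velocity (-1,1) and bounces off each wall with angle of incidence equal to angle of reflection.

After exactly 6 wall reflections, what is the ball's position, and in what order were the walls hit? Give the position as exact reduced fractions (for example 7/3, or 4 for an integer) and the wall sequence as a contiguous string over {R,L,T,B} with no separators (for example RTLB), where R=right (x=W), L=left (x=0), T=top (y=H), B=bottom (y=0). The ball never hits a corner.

Final position: (2,0)
Wall sequence: LTRLRB

1. t=2 → L at (0,8); v=(1,1)
2. t=3 → T at (3,11); v=(1,-1)
3. t=1 → R at (4,10); v=(-1,-1)
4. t=4 → L at (0,6); v=(1,-1)
5. t=4 → R at (4,2); v=(-1,-1)
6. t=2 → B at (2,0); v=(-1,1)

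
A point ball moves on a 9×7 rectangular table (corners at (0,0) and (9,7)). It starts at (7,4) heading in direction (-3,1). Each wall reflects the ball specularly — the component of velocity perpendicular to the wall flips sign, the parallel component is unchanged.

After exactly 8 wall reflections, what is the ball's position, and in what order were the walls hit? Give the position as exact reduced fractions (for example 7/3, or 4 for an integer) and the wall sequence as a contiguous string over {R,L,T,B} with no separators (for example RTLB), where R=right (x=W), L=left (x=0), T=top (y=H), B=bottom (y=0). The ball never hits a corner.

Final position: (8,7)
Wall sequence: LTRLBRLT

1. t=7/3 → L at (0,19/3); v=(3,1)
2. t=2/3 → T at (2,7); v=(3,-1)
3. t=7/3 → R at (9,14/3); v=(-3,-1)
4. t=3 → L at (0,5/3); v=(3,-1)
5. t=5/3 → B at (5,0); v=(3,1)
6. t=4/3 → R at (9,4/3); v=(-3,1)
7. t=3 → L at (0,13/3); v=(3,1)
8. t=8/3 → T at (8,7); v=(3,-1)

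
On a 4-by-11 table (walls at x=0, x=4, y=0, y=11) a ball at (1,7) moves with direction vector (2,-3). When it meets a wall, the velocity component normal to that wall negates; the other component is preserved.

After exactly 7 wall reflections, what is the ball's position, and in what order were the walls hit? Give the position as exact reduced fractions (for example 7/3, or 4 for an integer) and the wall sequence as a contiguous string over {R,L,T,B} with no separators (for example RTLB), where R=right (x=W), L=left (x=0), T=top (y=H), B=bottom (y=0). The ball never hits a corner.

1. t=3/2 → R at (4,5/2); v=(-2,-3)
2. t=5/6 → B at (7/3,0); v=(-2,3)
3. t=7/6 → L at (0,7/2); v=(2,3)
4. t=2 → R at (4,19/2); v=(-2,3)
5. t=1/2 → T at (3,11); v=(-2,-3)
6. t=3/2 → L at (0,13/2); v=(2,-3)
7. t=2 → R at (4,1/2); v=(-2,-3)

Final position: (4,1/2)
Wall sequence: RBLRTLR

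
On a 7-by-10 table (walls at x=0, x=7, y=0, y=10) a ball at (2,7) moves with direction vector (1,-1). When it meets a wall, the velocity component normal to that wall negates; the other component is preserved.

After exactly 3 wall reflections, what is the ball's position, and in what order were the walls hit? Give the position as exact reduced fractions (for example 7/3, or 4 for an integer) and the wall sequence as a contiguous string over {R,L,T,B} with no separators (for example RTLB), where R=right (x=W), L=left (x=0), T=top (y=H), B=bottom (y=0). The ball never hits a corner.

Final position: (0,5)
Wall sequence: RBL

1. t=5 → R at (7,2); v=(-1,-1)
2. t=2 → B at (5,0); v=(-1,1)
3. t=5 → L at (0,5); v=(1,1)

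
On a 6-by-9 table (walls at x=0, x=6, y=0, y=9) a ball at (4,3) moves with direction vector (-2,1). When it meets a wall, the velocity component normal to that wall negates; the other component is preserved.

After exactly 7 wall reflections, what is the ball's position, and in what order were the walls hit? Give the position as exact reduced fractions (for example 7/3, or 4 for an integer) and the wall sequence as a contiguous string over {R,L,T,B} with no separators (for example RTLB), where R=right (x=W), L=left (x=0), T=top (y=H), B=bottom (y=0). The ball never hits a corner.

Final position: (2,0)
Wall sequence: LRTLRLB

1. t=2 → L at (0,5); v=(2,1)
2. t=3 → R at (6,8); v=(-2,1)
3. t=1 → T at (4,9); v=(-2,-1)
4. t=2 → L at (0,7); v=(2,-1)
5. t=3 → R at (6,4); v=(-2,-1)
6. t=3 → L at (0,1); v=(2,-1)
7. t=1 → B at (2,0); v=(2,1)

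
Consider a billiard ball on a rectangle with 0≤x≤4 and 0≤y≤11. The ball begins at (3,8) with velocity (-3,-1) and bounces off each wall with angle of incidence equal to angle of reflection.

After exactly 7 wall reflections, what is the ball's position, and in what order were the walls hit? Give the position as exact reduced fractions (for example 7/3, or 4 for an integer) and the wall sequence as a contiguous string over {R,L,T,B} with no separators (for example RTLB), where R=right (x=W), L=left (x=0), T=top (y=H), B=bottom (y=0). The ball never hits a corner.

1. t=1 → L at (0,7); v=(3,-1)
2. t=4/3 → R at (4,17/3); v=(-3,-1)
3. t=4/3 → L at (0,13/3); v=(3,-1)
4. t=4/3 → R at (4,3); v=(-3,-1)
5. t=4/3 → L at (0,5/3); v=(3,-1)
6. t=4/3 → R at (4,1/3); v=(-3,-1)
7. t=1/3 → B at (3,0); v=(-3,1)

Final position: (3,0)
Wall sequence: LRLRLRB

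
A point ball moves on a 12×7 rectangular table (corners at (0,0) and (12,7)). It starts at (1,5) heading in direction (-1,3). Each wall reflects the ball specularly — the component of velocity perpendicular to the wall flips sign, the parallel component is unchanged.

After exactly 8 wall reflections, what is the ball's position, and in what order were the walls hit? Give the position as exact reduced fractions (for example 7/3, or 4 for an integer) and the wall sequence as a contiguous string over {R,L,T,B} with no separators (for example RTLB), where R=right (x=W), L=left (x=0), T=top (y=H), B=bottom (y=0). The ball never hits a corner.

1. t=2/3 → T at (1/3,7); v=(-1,-3)
2. t=1/3 → L at (0,6); v=(1,-3)
3. t=2 → B at (2,0); v=(1,3)
4. t=7/3 → T at (13/3,7); v=(1,-3)
5. t=7/3 → B at (20/3,0); v=(1,3)
6. t=7/3 → T at (9,7); v=(1,-3)
7. t=7/3 → B at (34/3,0); v=(1,3)
8. t=2/3 → R at (12,2); v=(-1,3)

Final position: (12,2)
Wall sequence: TLBTBTBR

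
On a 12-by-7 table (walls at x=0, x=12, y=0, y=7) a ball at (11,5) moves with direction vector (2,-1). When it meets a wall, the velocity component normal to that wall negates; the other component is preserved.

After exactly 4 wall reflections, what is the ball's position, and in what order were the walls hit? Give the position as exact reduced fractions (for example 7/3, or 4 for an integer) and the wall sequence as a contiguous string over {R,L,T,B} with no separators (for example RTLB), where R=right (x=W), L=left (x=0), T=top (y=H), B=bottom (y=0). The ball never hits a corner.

1. t=1/2 → R at (12,9/2); v=(-2,-1)
2. t=9/2 → B at (3,0); v=(-2,1)
3. t=3/2 → L at (0,3/2); v=(2,1)
4. t=11/2 → T at (11,7); v=(2,-1)

Final position: (11,7)
Wall sequence: RBLT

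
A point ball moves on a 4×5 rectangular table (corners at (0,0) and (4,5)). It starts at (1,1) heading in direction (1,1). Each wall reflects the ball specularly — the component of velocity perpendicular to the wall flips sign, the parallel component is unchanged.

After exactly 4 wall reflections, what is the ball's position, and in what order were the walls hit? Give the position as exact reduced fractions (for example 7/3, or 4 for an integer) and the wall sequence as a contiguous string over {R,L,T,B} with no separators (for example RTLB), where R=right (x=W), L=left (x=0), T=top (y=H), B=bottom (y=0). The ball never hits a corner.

Final position: (2,0)
Wall sequence: RTLB

1. t=3 → R at (4,4); v=(-1,1)
2. t=1 → T at (3,5); v=(-1,-1)
3. t=3 → L at (0,2); v=(1,-1)
4. t=2 → B at (2,0); v=(1,1)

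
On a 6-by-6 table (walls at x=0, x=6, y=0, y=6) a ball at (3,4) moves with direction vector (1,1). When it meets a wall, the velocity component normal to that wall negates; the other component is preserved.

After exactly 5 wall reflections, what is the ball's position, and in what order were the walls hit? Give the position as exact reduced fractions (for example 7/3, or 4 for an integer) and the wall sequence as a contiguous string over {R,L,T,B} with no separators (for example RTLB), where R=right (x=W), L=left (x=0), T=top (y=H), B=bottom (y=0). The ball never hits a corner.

1. t=2 → T at (5,6); v=(1,-1)
2. t=1 → R at (6,5); v=(-1,-1)
3. t=5 → B at (1,0); v=(-1,1)
4. t=1 → L at (0,1); v=(1,1)
5. t=5 → T at (5,6); v=(1,-1)

Final position: (5,6)
Wall sequence: TRBLT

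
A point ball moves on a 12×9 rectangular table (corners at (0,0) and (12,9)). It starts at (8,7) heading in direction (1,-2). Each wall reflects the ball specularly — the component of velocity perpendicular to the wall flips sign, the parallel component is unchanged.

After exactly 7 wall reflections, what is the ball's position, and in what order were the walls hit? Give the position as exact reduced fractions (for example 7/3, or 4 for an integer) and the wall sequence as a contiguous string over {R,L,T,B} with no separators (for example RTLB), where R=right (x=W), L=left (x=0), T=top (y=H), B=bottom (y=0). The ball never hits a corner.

Final position: (11/2,0)
Wall sequence: BRTBLTB

1. t=7/2 → B at (23/2,0); v=(1,2)
2. t=1/2 → R at (12,1); v=(-1,2)
3. t=4 → T at (8,9); v=(-1,-2)
4. t=9/2 → B at (7/2,0); v=(-1,2)
5. t=7/2 → L at (0,7); v=(1,2)
6. t=1 → T at (1,9); v=(1,-2)
7. t=9/2 → B at (11/2,0); v=(1,2)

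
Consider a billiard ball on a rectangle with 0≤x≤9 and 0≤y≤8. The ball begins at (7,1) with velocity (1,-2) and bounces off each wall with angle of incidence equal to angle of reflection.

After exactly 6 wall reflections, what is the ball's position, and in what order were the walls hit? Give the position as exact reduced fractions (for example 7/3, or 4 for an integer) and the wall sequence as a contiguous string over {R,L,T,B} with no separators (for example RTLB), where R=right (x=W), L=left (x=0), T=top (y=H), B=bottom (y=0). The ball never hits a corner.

Final position: (3/2,8)
Wall sequence: BRTBLT

1. t=1/2 → B at (15/2,0); v=(1,2)
2. t=3/2 → R at (9,3); v=(-1,2)
3. t=5/2 → T at (13/2,8); v=(-1,-2)
4. t=4 → B at (5/2,0); v=(-1,2)
5. t=5/2 → L at (0,5); v=(1,2)
6. t=3/2 → T at (3/2,8); v=(1,-2)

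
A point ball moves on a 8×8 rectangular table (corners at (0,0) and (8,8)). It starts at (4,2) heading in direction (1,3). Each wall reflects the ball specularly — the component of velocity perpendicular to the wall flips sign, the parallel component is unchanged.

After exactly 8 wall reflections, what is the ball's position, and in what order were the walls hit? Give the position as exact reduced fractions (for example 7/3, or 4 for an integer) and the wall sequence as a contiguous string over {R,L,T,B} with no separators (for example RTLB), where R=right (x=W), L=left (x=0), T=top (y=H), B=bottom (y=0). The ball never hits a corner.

Final position: (10/3,0)
Wall sequence: TRBTBLTB

1. t=2 → T at (6,8); v=(1,-3)
2. t=2 → R at (8,2); v=(-1,-3)
3. t=2/3 → B at (22/3,0); v=(-1,3)
4. t=8/3 → T at (14/3,8); v=(-1,-3)
5. t=8/3 → B at (2,0); v=(-1,3)
6. t=2 → L at (0,6); v=(1,3)
7. t=2/3 → T at (2/3,8); v=(1,-3)
8. t=8/3 → B at (10/3,0); v=(1,3)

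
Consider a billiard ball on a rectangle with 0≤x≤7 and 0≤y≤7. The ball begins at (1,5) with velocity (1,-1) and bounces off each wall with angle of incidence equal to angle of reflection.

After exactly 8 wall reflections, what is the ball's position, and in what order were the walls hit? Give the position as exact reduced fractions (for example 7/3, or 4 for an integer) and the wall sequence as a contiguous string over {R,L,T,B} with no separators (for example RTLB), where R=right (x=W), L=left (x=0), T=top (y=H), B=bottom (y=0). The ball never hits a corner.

1. t=5 → B at (6,0); v=(1,1)
2. t=1 → R at (7,1); v=(-1,1)
3. t=6 → T at (1,7); v=(-1,-1)
4. t=1 → L at (0,6); v=(1,-1)
5. t=6 → B at (6,0); v=(1,1)
6. t=1 → R at (7,1); v=(-1,1)
7. t=6 → T at (1,7); v=(-1,-1)
8. t=1 → L at (0,6); v=(1,-1)

Final position: (0,6)
Wall sequence: BRTLBRTL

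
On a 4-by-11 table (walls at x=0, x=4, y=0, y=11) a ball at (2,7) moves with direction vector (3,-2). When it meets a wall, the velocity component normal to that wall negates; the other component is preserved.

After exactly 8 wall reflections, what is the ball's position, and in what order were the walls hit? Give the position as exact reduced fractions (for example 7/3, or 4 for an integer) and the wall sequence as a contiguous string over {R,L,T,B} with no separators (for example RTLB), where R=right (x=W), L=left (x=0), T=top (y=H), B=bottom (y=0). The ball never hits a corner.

Final position: (4,31/3)
Wall sequence: RLRBLRLR

1. t=2/3 → R at (4,17/3); v=(-3,-2)
2. t=4/3 → L at (0,3); v=(3,-2)
3. t=4/3 → R at (4,1/3); v=(-3,-2)
4. t=1/6 → B at (7/2,0); v=(-3,2)
5. t=7/6 → L at (0,7/3); v=(3,2)
6. t=4/3 → R at (4,5); v=(-3,2)
7. t=4/3 → L at (0,23/3); v=(3,2)
8. t=4/3 → R at (4,31/3); v=(-3,2)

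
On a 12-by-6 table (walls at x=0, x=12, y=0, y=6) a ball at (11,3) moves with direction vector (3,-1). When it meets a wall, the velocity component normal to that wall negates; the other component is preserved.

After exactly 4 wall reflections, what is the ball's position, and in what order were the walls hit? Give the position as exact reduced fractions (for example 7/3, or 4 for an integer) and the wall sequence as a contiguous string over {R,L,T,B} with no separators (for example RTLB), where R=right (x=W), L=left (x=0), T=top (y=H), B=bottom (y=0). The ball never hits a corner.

1. t=1/3 → R at (12,8/3); v=(-3,-1)
2. t=8/3 → B at (4,0); v=(-3,1)
3. t=4/3 → L at (0,4/3); v=(3,1)
4. t=4 → R at (12,16/3); v=(-3,1)

Final position: (12,16/3)
Wall sequence: RBLR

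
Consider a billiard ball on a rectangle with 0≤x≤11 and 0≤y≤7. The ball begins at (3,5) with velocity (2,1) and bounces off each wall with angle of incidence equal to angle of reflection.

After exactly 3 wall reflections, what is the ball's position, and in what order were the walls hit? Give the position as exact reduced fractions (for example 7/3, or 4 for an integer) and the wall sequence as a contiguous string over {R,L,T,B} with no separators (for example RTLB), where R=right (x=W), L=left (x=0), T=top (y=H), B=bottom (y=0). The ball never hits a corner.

1. t=2 → T at (7,7); v=(2,-1)
2. t=2 → R at (11,5); v=(-2,-1)
3. t=5 → B at (1,0); v=(-2,1)

Final position: (1,0)
Wall sequence: TRB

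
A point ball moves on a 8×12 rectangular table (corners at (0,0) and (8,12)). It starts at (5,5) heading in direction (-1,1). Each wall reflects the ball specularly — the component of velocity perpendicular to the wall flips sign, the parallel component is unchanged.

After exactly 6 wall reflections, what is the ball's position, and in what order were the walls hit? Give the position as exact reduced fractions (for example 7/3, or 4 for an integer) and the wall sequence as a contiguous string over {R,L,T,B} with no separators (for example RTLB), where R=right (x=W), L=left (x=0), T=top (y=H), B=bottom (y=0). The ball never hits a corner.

Final position: (8,10)
Wall sequence: LTRBLR

1. t=5 → L at (0,10); v=(1,1)
2. t=2 → T at (2,12); v=(1,-1)
3. t=6 → R at (8,6); v=(-1,-1)
4. t=6 → B at (2,0); v=(-1,1)
5. t=2 → L at (0,2); v=(1,1)
6. t=8 → R at (8,10); v=(-1,1)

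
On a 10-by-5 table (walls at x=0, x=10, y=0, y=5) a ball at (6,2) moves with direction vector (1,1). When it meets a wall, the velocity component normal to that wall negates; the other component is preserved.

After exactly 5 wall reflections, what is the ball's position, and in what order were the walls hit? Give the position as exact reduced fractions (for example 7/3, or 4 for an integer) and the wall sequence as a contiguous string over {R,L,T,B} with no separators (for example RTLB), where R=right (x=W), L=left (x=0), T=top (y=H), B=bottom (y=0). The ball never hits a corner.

1. t=3 → T at (9,5); v=(1,-1)
2. t=1 → R at (10,4); v=(-1,-1)
3. t=4 → B at (6,0); v=(-1,1)
4. t=5 → T at (1,5); v=(-1,-1)
5. t=1 → L at (0,4); v=(1,-1)

Final position: (0,4)
Wall sequence: TRBTL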